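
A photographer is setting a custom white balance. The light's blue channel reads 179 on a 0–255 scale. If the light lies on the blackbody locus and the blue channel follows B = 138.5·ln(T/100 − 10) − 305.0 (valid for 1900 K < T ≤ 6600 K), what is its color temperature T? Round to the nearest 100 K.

ln(t − 10) = (179 + 305.0) / 138.5 = 3.4946.
t − 10 = e^3.4946 = 32.937, so t = 42.937.
T = 100·t = 4294 K → 4300 K to the nearest 100 K.

4300 K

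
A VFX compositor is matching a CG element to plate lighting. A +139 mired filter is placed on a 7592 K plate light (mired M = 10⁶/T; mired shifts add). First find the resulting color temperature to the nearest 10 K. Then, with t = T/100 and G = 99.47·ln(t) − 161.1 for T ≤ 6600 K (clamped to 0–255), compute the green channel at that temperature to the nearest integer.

M_in = 10⁶/7592 = 131.72; M_out = 131.72 + (+139) = 270.72.
T_out = 10⁶/270.72 = 3693.9 K → 3690 K; t = 36.9.
G = 99.47·ln 36.9 − 161.1 = 99.47·3.6082 − 161.1 = 197.809.
Rounded: 198.

198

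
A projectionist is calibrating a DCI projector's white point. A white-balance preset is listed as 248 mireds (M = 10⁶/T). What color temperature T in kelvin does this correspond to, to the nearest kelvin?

T = 10⁶ / 248 = 4032.26 K → 4032 K.

4032 K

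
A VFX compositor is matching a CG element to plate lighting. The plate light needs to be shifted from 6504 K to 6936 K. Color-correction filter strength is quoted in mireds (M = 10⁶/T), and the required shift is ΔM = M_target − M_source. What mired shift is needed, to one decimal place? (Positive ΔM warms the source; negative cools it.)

-9.6 mireds

M_source = 10⁶/6504 = 153.752; M_target = 10⁶/6936 = 144.175.
ΔM = 144.175 − 153.752 = -9.576 → -9.6 mireds, a cooling shift.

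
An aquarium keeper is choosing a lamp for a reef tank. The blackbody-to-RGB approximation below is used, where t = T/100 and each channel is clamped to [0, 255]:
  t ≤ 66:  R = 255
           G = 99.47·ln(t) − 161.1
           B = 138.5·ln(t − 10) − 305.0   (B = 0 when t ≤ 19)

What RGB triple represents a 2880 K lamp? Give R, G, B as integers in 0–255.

t = 2880/100 = 28.8; the t ≤ 66 branch applies.
R = 255 by definition for t ≤ 66.
G = 99.47·ln 28.8 − 161.1 = 99.47·3.3604 − 161.1 = 173.157.
B = 138.5·ln(28.8 − 10) − 305.0 = 138.5·ln 18.8 − 305.0 = 138.5·2.9339 − 305.0 = 101.339.
Rounded: (255, 173, 101).

R=255, G=173, B=101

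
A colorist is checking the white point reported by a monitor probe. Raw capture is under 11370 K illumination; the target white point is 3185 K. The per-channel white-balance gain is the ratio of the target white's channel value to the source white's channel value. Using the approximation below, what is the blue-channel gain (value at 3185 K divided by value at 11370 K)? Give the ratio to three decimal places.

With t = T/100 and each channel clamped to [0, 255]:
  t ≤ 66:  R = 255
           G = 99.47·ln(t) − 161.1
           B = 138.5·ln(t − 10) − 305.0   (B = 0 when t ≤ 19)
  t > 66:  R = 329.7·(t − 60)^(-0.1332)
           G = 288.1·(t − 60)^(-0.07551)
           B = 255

0.479

At 11370 K (t = 113.7):
  B = 255 by definition for t > 66.
At 3185 K (t = 31.85):
  B = 138.5·ln(31.85 − 10) − 305.0 = 138.5·ln 21.85 − 305.0 = 138.5·3.0842 − 305.0 = 122.162.
Gain = 122.162 / 255.000 = 0.4791 → 0.479.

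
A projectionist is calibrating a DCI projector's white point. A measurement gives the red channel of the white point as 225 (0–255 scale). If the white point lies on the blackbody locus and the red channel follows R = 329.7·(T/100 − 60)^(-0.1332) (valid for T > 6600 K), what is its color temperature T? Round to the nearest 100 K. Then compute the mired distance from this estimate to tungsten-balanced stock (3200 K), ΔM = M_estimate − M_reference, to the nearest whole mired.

(t − 60)^(-0.1332) = 225/329.7 = 0.68244.
t − 60 = 0.68244^(1/-0.1332) = 0.68244^(-7.508) = 17.610, so t = 77.610.
T = 100·t = 7761 K → 7800 K to the nearest 100 K.
M_estimate = 10⁶/7800 = 128.21; M_reference = 10⁶/3200 = 312.50.
ΔM = 128.21 − 312.50 = -184.29 → -184 mireds.

-184 mireds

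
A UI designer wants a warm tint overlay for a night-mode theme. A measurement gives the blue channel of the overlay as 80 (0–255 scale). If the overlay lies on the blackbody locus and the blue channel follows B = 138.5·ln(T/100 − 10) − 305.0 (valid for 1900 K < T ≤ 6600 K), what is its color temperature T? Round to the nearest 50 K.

2600 K

ln(t − 10) = (80 + 305.0) / 138.5 = 2.7798.
t − 10 = e^2.7798 = 16.116, so t = 26.116.
T = 100·t = 2612 K → 2600 K to the nearest 50 K.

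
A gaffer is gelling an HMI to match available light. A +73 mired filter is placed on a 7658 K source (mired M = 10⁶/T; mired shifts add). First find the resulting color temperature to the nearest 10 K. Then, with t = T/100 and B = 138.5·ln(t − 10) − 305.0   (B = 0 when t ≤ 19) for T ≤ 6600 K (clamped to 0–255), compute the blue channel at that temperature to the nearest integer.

203

M_in = 10⁶/7658 = 130.58; M_out = 130.58 + (+73) = 203.58.
T_out = 10⁶/203.58 = 4912.0 K → 4910 K; t = 49.1.
B = 138.5·ln(49.1 − 10) − 305.0 = 138.5·ln 39.1 − 305.0 = 138.5·3.6661 − 305.0 = 202.758.
Rounded: 203.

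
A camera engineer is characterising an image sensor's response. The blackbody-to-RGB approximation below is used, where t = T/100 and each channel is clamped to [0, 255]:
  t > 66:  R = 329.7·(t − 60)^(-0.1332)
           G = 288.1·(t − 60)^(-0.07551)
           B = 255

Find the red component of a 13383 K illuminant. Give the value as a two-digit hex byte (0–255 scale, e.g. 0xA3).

0xBA

t = 13383/100 = 133.83; the t > 66 branch applies.
R = 329.7·(133.83 − 60)^(-0.1332) = 329.7·73.83^(-0.1332) = 329.7·0.56383 = 185.896.
Rounded: 186; in hex, 0xBA.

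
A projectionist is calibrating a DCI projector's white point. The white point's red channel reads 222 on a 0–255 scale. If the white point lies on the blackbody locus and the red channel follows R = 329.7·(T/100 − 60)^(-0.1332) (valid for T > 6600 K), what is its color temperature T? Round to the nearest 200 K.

8000 K

(t − 60)^(-0.1332) = 222/329.7 = 0.67334.
t − 60 = 0.67334^(1/-0.1332) = 0.67334^(-7.508) = 19.478, so t = 79.478.
T = 100·t = 7948 K → 8000 K to the nearest 200 K.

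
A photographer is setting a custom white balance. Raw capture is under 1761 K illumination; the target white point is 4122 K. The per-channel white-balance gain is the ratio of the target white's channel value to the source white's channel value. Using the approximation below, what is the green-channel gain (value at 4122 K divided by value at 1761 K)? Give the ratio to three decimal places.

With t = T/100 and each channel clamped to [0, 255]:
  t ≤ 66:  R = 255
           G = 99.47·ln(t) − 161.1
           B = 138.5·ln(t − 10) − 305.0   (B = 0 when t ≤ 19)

1.681

At 1761 K (t = 17.61):
  G = 99.47·ln 17.61 − 161.1 = 99.47·2.8685 − 161.1 = 124.226.
At 4122 K (t = 41.22):
  G = 99.47·ln 41.22 − 161.1 = 99.47·3.7189 − 161.1 = 208.821.
Gain = 208.821 / 124.226 = 1.6810 → 1.681.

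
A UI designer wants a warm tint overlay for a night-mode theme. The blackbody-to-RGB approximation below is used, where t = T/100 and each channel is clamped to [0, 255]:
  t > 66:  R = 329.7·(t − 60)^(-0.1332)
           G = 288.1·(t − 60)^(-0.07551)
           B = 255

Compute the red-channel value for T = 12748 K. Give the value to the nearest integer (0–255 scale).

188

t = 12748/100 = 127.48; the t > 66 branch applies.
R = 329.7·(127.48 − 60)^(-0.1332) = 329.7·67.48^(-0.1332) = 329.7·0.57063 = 188.136.
Rounded: 188.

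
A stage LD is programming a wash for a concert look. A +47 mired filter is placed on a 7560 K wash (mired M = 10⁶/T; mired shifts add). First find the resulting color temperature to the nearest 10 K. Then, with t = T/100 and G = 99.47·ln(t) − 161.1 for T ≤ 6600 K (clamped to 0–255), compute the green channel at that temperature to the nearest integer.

239

M_in = 10⁶/7560 = 132.28; M_out = 132.28 + (+47) = 179.28.
T_out = 10⁶/179.28 = 5578.0 K → 5580 K; t = 55.8.
G = 99.47·ln 55.8 − 161.1 = 99.47·4.0218 − 161.1 = 238.946.
Rounded: 239.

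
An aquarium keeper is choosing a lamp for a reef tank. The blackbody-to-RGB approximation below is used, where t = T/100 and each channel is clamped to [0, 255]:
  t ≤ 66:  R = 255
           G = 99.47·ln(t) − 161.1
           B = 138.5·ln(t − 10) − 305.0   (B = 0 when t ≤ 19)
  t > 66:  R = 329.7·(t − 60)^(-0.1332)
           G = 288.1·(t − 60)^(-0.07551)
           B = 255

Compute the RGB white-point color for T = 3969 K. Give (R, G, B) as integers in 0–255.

t = 3969/100 = 39.69; the t ≤ 66 branch applies.
R = 255 by definition for t ≤ 66.
G = 99.47·ln 39.69 − 161.1 = 99.47·3.6811 − 161.1 = 205.059.
B = 138.5·ln(39.69 − 10) − 305.0 = 138.5·ln 29.69 − 305.0 = 138.5·3.3908 − 305.0 = 164.627.
Rounded: (255, 205, 165).

(255, 205, 165)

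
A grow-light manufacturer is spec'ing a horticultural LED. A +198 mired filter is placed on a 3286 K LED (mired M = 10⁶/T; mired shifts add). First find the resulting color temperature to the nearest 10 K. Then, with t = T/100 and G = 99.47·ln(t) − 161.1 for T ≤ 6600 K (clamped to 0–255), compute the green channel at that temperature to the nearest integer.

136

M_in = 10⁶/3286 = 304.32; M_out = 304.32 + (+198) = 502.32.
T_out = 10⁶/502.32 = 1990.8 K → 1990 K; t = 19.9.
G = 99.47·ln 19.9 − 161.1 = 99.47·2.9907 − 161.1 = 136.387.
Rounded: 136.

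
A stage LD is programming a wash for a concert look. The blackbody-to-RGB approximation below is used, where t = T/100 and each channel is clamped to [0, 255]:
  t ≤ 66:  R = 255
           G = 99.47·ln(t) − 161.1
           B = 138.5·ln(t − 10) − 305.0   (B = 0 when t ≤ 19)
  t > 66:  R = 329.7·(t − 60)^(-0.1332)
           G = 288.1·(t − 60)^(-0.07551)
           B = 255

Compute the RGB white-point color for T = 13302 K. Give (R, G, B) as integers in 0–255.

(186, 208, 255)

t = 13302/100 = 133.02; the t > 66 branch applies.
R = 329.7·(133.02 − 60)^(-0.1332) = 329.7·73.02^(-0.1332) = 329.7·0.56466 = 186.169.
G = 288.1·(133.02 − 60)^(-0.07551) = 288.1·73.02^(-0.07551) = 288.1·0.72326 = 208.370.
B = 255 by definition for t > 66.
Rounded: (186, 208, 255).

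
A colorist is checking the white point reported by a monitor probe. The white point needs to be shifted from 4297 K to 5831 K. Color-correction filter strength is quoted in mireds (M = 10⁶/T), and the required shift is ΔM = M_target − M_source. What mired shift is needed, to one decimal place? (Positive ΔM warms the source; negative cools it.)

M_source = 10⁶/4297 = 232.721; M_target = 10⁶/5831 = 171.497.
ΔM = 171.497 − 232.721 = -61.223 → -61.2 mireds, a cooling shift.

-61.2 mireds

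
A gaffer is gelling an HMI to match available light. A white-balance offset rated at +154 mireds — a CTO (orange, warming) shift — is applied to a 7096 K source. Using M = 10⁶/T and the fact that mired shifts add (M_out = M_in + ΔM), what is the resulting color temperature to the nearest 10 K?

3390 K

M_in = 10⁶/7096 = 140.92 mireds.
M_out = 140.92 + (+154) = 294.92 mireds.
T_out = 10⁶/294.92 = 3390.7 K → 3390 K.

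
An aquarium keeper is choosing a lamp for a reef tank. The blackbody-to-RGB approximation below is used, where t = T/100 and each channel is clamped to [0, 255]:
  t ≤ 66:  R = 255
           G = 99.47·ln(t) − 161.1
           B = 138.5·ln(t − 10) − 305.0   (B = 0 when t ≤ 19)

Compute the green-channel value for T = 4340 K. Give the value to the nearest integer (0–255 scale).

214

t = 4340/100 = 43.4; the t ≤ 66 branch applies.
G = 99.47·ln 43.4 − 161.1 = 99.47·3.7705 − 161.1 = 213.948.
Rounded: 214.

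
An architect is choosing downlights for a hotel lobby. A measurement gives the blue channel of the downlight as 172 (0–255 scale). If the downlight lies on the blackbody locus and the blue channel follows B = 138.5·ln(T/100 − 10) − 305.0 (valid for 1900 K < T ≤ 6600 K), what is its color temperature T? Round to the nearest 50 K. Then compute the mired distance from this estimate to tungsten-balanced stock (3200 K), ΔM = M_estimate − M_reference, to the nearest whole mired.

-72 mireds

ln(t − 10) = (172 + 305.0) / 138.5 = 3.4440.
t − 10 = e^3.4440 = 31.313, so t = 41.313.
T = 100·t = 4131 K → 4150 K to the nearest 50 K.
M_estimate = 10⁶/4150 = 240.96; M_reference = 10⁶/3200 = 312.50.
ΔM = 240.96 − 312.50 = -71.54 → -72 mireds.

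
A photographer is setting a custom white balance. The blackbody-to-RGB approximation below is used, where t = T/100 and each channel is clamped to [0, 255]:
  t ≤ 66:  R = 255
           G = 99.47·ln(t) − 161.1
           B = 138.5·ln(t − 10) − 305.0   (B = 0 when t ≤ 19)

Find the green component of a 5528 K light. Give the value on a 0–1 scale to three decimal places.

t = 5528/100 = 55.28; the t ≤ 66 branch applies.
G = 99.47·ln 55.28 − 161.1 = 99.47·4.0124 − 161.1 = 238.015.
On a 0–1 scale: 238.015/255 = 0.9334 → 0.933.

0.933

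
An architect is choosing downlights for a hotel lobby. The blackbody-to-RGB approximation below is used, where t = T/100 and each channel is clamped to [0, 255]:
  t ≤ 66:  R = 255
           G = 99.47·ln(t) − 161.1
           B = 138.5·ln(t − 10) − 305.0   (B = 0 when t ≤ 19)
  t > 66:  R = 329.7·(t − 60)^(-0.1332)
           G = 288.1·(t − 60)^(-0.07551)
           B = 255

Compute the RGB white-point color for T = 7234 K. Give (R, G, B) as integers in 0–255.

t = 7234/100 = 72.34; the t > 66 branch applies.
R = 329.7·(72.34 − 60)^(-0.1332) = 329.7·12.34^(-0.1332) = 329.7·0.71554 = 235.915.
G = 288.1·(72.34 − 60)^(-0.07551) = 288.1·12.34^(-0.07551) = 288.1·0.82717 = 238.308.
B = 255 by definition for t > 66.
Rounded: (236, 238, 255).

(236, 238, 255)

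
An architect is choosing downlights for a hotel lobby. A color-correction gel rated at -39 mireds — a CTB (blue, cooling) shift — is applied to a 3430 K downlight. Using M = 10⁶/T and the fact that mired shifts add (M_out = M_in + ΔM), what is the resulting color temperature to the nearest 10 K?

M_in = 10⁶/3430 = 291.55 mireds.
M_out = 291.55 + (-39) = 252.55 mireds.
T_out = 10⁶/252.55 = 3959.7 K → 3960 K.

3960 K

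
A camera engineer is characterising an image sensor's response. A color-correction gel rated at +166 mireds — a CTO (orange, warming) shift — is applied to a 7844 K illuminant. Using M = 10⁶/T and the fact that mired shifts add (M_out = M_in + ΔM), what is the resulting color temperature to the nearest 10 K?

3410 K

M_in = 10⁶/7844 = 127.49 mireds.
M_out = 127.49 + (+166) = 293.49 mireds.
T_out = 10⁶/293.49 = 3407.3 K → 3410 K.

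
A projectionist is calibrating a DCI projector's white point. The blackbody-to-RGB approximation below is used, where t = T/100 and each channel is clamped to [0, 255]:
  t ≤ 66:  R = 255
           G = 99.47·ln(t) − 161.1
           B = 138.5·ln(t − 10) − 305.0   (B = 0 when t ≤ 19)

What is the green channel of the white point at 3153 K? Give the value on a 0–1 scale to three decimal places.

0.714

t = 3153/100 = 31.53; the t ≤ 66 branch applies.
G = 99.47·ln 31.53 − 161.1 = 99.47·3.4509 − 161.1 = 182.165.
On a 0–1 scale: 182.165/255 = 0.7144 → 0.714.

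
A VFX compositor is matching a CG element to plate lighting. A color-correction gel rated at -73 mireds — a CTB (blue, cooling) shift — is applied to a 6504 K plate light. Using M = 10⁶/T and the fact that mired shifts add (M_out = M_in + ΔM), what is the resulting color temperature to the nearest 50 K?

12400 K

M_in = 10⁶/6504 = 153.75 mireds.
M_out = 153.75 + (-73) = 80.75 mireds.
T_out = 10⁶/80.75 = 12383.7 K → 12400 K.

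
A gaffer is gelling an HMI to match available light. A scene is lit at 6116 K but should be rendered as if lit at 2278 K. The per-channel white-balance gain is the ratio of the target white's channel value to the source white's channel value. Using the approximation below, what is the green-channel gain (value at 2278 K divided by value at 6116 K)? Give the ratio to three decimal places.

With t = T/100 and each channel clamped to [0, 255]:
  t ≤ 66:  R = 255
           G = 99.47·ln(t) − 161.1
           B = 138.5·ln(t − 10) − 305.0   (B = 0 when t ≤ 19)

At 6116 K (t = 61.16):
  G = 99.47·ln 61.16 − 161.1 = 99.47·4.1135 − 161.1 = 248.069.
At 2278 K (t = 22.78):
  G = 99.47·ln 22.78 − 161.1 = 99.47·3.1259 − 161.1 = 149.832.
Gain = 149.832 / 248.069 = 0.6040 → 0.604.

0.604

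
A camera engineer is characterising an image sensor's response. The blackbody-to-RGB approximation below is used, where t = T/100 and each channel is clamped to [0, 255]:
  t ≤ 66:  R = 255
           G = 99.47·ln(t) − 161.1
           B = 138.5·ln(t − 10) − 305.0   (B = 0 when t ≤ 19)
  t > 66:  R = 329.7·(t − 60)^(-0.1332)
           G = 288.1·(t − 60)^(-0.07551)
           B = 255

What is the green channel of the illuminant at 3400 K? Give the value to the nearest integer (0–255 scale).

190

t = 3400/100 = 34; the t ≤ 66 branch applies.
G = 99.47·ln 34 − 161.1 = 99.47·3.5264 − 161.1 = 189.667.
Rounded: 190.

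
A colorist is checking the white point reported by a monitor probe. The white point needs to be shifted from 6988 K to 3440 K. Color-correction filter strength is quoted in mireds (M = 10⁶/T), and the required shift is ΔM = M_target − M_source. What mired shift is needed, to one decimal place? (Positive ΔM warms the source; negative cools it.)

M_source = 10⁶/6988 = 143.102; M_target = 10⁶/3440 = 290.698.
ΔM = 290.698 − 143.102 = 147.595 → +147.6 mireds, a warming shift.

+147.6 mireds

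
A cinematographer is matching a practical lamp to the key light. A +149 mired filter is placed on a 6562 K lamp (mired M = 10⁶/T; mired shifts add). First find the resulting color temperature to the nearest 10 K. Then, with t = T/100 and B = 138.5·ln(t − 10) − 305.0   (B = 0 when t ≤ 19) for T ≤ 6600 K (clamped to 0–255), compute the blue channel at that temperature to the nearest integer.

M_in = 10⁶/6562 = 152.39; M_out = 152.39 + (+149) = 301.39.
T_out = 10⁶/301.39 = 3317.9 K → 3320 K; t = 33.2.
B = 138.5·ln(33.2 − 10) − 305.0 = 138.5·ln 23.2 − 305.0 = 138.5·3.1442 − 305.0 = 130.465.
Rounded: 130.

130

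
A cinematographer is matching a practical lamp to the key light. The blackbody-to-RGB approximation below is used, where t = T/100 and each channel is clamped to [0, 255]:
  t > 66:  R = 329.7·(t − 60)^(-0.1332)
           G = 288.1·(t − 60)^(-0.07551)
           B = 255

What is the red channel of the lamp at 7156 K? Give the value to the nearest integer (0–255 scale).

238

t = 7156/100 = 71.56; the t > 66 branch applies.
R = 329.7·(71.56 − 60)^(-0.1332) = 329.7·11.56^(-0.1332) = 329.7·0.72180 = 237.976.
Rounded: 238.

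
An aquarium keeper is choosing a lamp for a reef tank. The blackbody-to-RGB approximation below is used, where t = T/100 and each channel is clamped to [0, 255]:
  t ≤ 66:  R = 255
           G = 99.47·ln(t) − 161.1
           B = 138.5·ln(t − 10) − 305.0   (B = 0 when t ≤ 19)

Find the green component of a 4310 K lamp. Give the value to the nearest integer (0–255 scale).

213

t = 4310/100 = 43.1; the t ≤ 66 branch applies.
G = 99.47·ln 43.1 − 161.1 = 99.47·3.7635 − 161.1 = 213.258.
Rounded: 213.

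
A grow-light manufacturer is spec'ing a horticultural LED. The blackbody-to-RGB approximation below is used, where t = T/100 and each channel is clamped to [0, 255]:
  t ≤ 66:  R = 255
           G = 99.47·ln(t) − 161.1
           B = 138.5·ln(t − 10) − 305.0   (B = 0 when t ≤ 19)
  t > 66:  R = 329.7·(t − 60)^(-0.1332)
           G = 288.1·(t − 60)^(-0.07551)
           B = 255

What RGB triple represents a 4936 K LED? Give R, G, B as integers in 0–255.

R=255, G=227, B=204

t = 4936/100 = 49.36; the t ≤ 66 branch applies.
R = 255 by definition for t ≤ 66.
G = 99.47·ln 49.36 − 161.1 = 99.47·3.8991 − 161.1 = 226.747.
B = 138.5·ln(49.36 − 10) − 305.0 = 138.5·ln 39.36 − 305.0 = 138.5·3.6728 − 305.0 = 203.676.
Rounded: (255, 227, 204).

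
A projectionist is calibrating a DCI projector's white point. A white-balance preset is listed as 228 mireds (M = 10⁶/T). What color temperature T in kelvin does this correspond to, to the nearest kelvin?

T = 10⁶ / 228 = 4385.96 K → 4386 K.

4386 K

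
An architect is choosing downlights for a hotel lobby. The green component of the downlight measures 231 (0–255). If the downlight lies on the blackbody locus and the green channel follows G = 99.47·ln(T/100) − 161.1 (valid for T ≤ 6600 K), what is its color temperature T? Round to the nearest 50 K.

5150 K

ln t = (231 + 161.1) / 99.47 = 3.9419.
t = e^3.9419 = 51.516.
T = 100·t = 5152 K → 5150 K to the nearest 50 K.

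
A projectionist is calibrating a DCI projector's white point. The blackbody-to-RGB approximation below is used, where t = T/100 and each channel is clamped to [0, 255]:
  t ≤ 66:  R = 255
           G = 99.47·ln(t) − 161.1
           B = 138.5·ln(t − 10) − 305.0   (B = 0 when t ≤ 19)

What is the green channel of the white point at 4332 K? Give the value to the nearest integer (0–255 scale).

214

t = 4332/100 = 43.32; the t ≤ 66 branch applies.
G = 99.47·ln 43.32 − 161.1 = 99.47·3.7686 − 161.1 = 213.764.
Rounded: 214.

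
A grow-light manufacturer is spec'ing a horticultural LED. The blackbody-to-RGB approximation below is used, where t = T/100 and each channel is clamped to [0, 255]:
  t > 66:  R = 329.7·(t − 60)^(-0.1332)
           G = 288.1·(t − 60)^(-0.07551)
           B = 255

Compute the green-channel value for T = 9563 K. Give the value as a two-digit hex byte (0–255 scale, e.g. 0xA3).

t = 9563/100 = 95.63; the t > 66 branch applies.
G = 288.1·(95.63 − 60)^(-0.07551) = 288.1·35.63^(-0.07551) = 288.1·0.76352 = 219.971.
Rounded: 220; in hex, 0xDC.

0xDC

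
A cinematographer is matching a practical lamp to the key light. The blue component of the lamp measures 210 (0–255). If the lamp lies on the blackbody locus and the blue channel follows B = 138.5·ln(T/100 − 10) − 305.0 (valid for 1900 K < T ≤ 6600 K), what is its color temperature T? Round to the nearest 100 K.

ln(t − 10) = (210 + 305.0) / 138.5 = 3.7184.
t − 10 = e^3.7184 = 41.199, so t = 51.199.
T = 100·t = 5120 K → 5100 K to the nearest 100 K.

5100 K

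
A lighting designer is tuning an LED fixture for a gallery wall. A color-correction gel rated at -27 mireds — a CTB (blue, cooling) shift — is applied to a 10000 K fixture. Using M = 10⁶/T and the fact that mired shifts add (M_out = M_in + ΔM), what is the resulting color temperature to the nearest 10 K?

13700 K

M_in = 10⁶/10000 = 100.00 mireds.
M_out = 100.00 + (-27) = 73.00 mireds.
T_out = 10⁶/73.00 = 13698.6 K → 13700 K.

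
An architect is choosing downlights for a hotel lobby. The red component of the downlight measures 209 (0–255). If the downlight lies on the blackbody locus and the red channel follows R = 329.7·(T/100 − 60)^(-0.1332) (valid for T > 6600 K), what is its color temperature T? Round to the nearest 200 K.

(t − 60)^(-0.1332) = 209/329.7 = 0.63391.
t − 60 = 0.63391^(1/-0.1332) = 0.63391^(-7.508) = 30.639, so t = 90.639.
T = 100·t = 9064 K → 9000 K to the nearest 200 K.

9000 K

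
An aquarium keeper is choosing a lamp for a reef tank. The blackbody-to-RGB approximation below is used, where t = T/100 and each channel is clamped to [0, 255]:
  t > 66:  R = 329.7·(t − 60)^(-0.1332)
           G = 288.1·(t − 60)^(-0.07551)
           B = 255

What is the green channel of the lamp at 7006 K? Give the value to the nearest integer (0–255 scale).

242

t = 7006/100 = 70.06; the t > 66 branch applies.
G = 288.1·(70.06 − 60)^(-0.07551) = 288.1·10.06^(-0.07551) = 288.1·0.84003 = 242.012.
Rounded: 242.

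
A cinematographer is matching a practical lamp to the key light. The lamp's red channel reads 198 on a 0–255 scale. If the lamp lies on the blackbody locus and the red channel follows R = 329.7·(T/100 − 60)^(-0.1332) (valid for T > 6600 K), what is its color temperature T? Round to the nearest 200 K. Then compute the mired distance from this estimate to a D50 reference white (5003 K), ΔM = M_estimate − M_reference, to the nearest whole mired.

-106 mireds

(t − 60)^(-0.1332) = 198/329.7 = 0.60055.
t − 60 = 0.60055^(1/-0.1332) = 0.60055^(-7.508) = 45.980, so t = 105.980.
T = 100·t = 10598 K → 10600 K to the nearest 200 K.
M_estimate = 10⁶/10600 = 94.34; M_reference = 10⁶/5003 = 199.88.
ΔM = 94.34 − 199.88 = -105.54 → -106 mireds.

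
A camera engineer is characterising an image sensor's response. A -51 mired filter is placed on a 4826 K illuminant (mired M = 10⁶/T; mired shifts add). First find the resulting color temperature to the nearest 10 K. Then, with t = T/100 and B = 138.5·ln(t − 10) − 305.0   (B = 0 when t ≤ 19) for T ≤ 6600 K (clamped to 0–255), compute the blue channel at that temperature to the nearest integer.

M_in = 10⁶/4826 = 207.21; M_out = 207.21 + (-51) = 156.21.
T_out = 10⁶/156.21 = 6401.6 K → 6400 K; t = 64.
B = 138.5·ln(64 − 10) − 305.0 = 138.5·ln 54 − 305.0 = 138.5·3.9890 − 305.0 = 247.474.
Rounded: 247.

247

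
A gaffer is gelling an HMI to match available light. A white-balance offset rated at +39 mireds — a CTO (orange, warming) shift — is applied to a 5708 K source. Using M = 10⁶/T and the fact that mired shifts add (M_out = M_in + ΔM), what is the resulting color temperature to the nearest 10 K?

M_in = 10⁶/5708 = 175.19 mireds.
M_out = 175.19 + (+39) = 214.19 mireds.
T_out = 10⁶/214.19 = 4668.7 K → 4670 K.

4670 K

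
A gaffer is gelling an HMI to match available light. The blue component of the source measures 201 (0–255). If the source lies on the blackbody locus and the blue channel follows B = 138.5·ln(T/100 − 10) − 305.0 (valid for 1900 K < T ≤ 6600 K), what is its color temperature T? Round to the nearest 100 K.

ln(t − 10) = (201 + 305.0) / 138.5 = 3.6534.
t − 10 = e^3.6534 = 38.607, so t = 48.607.
T = 100·t = 4861 K → 4900 K to the nearest 100 K.

4900 K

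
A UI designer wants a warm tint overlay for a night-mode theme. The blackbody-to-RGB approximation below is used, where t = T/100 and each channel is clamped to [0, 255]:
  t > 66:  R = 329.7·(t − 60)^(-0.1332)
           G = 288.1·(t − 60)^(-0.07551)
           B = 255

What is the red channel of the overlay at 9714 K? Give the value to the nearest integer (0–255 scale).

t = 9714/100 = 97.14; the t > 66 branch applies.
R = 329.7·(97.14 − 60)^(-0.1332) = 329.7·37.14^(-0.1332) = 329.7·0.61787 = 203.712.
Rounded: 204.

204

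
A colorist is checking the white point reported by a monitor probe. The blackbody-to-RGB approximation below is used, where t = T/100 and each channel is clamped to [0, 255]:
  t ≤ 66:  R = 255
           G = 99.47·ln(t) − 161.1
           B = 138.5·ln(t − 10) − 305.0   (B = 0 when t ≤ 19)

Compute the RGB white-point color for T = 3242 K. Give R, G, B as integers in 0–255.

R=255, G=185, B=126

t = 3242/100 = 32.42; the t ≤ 66 branch applies.
R = 255 by definition for t ≤ 66.
G = 99.47·ln 32.42 − 161.1 = 99.47·3.4788 − 161.1 = 184.934.
B = 138.5·ln(32.42 − 10) − 305.0 = 138.5·ln 22.42 − 305.0 = 138.5·3.1100 − 305.0 = 125.729.
Rounded: (255, 185, 126).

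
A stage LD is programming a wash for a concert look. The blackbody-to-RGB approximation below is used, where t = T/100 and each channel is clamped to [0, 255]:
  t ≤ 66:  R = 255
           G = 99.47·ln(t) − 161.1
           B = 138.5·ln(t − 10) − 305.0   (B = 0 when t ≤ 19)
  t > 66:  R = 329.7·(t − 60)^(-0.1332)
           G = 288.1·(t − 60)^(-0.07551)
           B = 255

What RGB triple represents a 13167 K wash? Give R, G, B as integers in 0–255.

t = 13167/100 = 131.67; the t > 66 branch applies.
R = 329.7·(131.67 − 60)^(-0.1332) = 329.7·71.67^(-0.1332) = 329.7·0.56607 = 186.633.
G = 288.1·(131.67 − 60)^(-0.07551) = 288.1·71.67^(-0.07551) = 288.1·0.72427 = 208.664.
B = 255 by definition for t > 66.
Rounded: (187, 209, 255).

R=187, G=209, B=255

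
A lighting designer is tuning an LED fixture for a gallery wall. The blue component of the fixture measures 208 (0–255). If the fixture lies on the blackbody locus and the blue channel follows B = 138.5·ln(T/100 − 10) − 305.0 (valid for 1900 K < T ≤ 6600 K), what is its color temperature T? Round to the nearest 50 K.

5050 K

ln(t − 10) = (208 + 305.0) / 138.5 = 3.7040.
t − 10 = e^3.7040 = 40.608, so t = 50.608.
T = 100·t = 5061 K → 5050 K to the nearest 50 K.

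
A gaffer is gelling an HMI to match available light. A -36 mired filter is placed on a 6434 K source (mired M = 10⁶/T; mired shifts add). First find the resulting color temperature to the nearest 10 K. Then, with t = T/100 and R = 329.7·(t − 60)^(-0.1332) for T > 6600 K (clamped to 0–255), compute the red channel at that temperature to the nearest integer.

M_in = 10⁶/6434 = 155.42; M_out = 155.42 + (-36) = 119.42.
T_out = 10⁶/119.42 = 8373.5 K → 8370 K; t = 83.7.
R = 329.7·(83.7 − 60)^(-0.1332) = 329.7·23.7^(-0.1332) = 329.7·0.65597 = 216.273.
Rounded: 216.

216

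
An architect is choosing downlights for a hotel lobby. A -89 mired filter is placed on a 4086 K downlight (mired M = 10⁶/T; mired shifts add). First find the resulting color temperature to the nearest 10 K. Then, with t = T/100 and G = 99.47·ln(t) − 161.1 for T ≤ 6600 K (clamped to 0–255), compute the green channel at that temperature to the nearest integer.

M_in = 10⁶/4086 = 244.74; M_out = 244.74 + (-89) = 155.74.
T_out = 10⁶/155.74 = 6421.0 K → 6420 K; t = 64.2.
G = 99.47·ln 64.2 − 161.1 = 99.47·4.1620 − 161.1 = 252.894.
Rounded: 253.

253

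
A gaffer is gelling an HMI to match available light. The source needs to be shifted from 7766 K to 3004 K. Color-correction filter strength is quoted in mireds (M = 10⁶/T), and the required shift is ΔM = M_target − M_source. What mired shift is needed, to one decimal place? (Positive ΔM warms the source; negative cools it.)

M_source = 10⁶/7766 = 128.766; M_target = 10⁶/3004 = 332.889.
ΔM = 332.889 − 128.766 = 204.123 → +204.1 mireds, a warming shift.

+204.1 mireds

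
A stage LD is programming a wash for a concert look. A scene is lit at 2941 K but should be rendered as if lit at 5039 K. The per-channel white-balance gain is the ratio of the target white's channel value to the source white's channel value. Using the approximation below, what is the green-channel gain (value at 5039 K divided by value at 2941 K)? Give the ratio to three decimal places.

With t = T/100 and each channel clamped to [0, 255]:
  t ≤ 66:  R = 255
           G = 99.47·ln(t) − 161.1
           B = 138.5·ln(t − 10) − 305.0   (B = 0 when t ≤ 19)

At 2941 K (t = 29.41):
  G = 99.47·ln 29.41 − 161.1 = 99.47·3.3813 − 161.1 = 175.241.
At 5039 K (t = 50.39):
  G = 99.47·ln 50.39 − 161.1 = 99.47·3.9198 − 161.1 = 228.802.
Gain = 228.802 / 175.241 = 1.3056 → 1.306.

1.306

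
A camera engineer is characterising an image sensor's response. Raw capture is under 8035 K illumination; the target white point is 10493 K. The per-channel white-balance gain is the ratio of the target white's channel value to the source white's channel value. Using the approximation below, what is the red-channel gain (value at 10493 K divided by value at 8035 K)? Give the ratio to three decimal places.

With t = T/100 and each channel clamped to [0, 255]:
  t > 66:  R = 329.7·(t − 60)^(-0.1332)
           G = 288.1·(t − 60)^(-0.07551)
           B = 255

0.900

At 8035 K (t = 80.35):
  R = 329.7·(80.35 − 60)^(-0.1332) = 329.7·20.35^(-0.1332) = 329.7·0.66942 = 220.708.
At 10493 K (t = 104.93):
  R = 329.7·(104.93 − 60)^(-0.1332) = 329.7·44.93^(-0.1332) = 329.7·0.60240 = 198.610.
Gain = 198.610 / 220.708 = 0.8999 → 0.900.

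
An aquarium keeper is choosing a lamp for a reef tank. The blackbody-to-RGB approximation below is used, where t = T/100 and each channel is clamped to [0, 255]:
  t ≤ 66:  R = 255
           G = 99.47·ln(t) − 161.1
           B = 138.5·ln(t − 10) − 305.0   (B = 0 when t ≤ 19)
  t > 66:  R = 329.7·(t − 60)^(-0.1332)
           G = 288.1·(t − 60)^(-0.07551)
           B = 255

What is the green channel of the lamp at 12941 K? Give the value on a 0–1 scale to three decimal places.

0.820

t = 12941/100 = 129.41; the t > 66 branch applies.
G = 288.1·(129.41 − 60)^(-0.07551) = 288.1·69.41^(-0.07551) = 288.1·0.72603 = 209.169.
On a 0–1 scale: 209.169/255 = 0.8203 → 0.820.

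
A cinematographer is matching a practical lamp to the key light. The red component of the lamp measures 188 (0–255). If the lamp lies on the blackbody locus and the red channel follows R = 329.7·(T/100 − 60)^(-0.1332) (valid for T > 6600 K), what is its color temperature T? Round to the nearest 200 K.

(t − 60)^(-0.1332) = 188/329.7 = 0.57022.
t − 60 = 0.57022^(1/-0.1332) = 0.57022^(-7.508) = 67.848, so t = 127.848.
T = 100·t = 12785 K → 12800 K to the nearest 200 K.

12800 K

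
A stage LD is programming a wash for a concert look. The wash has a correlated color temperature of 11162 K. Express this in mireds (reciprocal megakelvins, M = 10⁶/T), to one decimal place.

89.6 mireds

M = 10⁶ / 11162 = 89.590 → 89.6 mireds.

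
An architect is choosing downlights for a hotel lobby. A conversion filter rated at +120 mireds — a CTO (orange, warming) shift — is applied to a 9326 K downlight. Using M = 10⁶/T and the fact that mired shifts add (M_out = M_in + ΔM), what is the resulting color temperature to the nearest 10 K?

4400 K

M_in = 10⁶/9326 = 107.23 mireds.
M_out = 107.23 + (+120) = 227.23 mireds.
T_out = 10⁶/227.23 = 4400.9 K → 4400 K.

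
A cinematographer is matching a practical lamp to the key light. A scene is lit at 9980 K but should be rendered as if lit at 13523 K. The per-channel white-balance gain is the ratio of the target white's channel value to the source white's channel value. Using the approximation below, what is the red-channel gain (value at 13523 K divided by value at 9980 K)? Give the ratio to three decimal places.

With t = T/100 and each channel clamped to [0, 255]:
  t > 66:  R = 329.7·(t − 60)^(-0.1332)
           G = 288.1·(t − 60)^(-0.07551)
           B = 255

At 9980 K (t = 99.8):
  R = 329.7·(99.8 − 60)^(-0.1332) = 329.7·39.8^(-0.1332) = 329.7·0.61220 = 201.843.
At 13523 K (t = 135.23):
  R = 329.7·(135.23 − 60)^(-0.1332) = 329.7·75.23^(-0.1332) = 329.7·0.56243 = 185.432.
Gain = 185.432 / 201.843 = 0.9187 → 0.919.

0.919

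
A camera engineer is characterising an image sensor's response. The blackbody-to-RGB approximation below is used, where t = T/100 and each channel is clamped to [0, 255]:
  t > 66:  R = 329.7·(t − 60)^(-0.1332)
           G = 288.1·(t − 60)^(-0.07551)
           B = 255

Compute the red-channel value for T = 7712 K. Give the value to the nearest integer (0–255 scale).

t = 7712/100 = 77.12; the t > 66 branch applies.
R = 329.7·(77.12 − 60)^(-0.1332) = 329.7·17.12^(-0.1332) = 329.7·0.68501 = 225.848.
Rounded: 226.

226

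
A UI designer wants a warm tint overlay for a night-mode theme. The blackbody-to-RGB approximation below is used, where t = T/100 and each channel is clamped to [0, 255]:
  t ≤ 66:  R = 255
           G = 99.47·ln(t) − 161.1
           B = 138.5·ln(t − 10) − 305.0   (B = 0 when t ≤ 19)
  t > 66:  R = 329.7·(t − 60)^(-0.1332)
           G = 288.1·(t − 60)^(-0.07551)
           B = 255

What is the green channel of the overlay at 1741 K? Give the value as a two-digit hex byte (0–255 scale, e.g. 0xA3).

t = 1741/100 = 17.41; the t ≤ 66 branch applies.
G = 99.47·ln 17.41 − 161.1 = 99.47·2.8570 − 161.1 = 123.090.
Rounded: 123; in hex, 0x7B.

0x7B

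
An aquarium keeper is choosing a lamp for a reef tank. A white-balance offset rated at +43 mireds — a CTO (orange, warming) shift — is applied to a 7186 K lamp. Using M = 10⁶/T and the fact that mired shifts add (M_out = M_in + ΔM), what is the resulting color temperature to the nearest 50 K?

M_in = 10⁶/7186 = 139.16 mireds.
M_out = 139.16 + (+43) = 182.16 mireds.
T_out = 10⁶/182.16 = 5489.7 K → 5500 K.

5500 K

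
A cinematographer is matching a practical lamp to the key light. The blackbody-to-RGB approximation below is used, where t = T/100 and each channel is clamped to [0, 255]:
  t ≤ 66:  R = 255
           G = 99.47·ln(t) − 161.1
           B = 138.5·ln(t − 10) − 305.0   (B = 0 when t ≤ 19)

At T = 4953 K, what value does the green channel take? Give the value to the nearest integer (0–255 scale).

227

t = 4953/100 = 49.53; the t ≤ 66 branch applies.
G = 99.47·ln 49.53 − 161.1 = 99.47·3.9026 − 161.1 = 227.089.
Rounded: 227.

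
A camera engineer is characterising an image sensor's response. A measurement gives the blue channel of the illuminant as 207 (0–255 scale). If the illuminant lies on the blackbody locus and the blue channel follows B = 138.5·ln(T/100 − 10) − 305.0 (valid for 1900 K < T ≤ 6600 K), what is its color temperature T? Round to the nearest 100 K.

5000 K

ln(t − 10) = (207 + 305.0) / 138.5 = 3.6968.
t − 10 = e^3.6968 = 40.316, so t = 50.316.
T = 100·t = 5032 K → 5000 K to the nearest 100 K.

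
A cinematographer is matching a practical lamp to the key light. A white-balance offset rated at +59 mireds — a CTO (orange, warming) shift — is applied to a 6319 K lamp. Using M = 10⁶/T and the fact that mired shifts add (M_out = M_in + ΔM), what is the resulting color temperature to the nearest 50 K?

M_in = 10⁶/6319 = 158.25 mireds.
M_out = 158.25 + (+59) = 217.25 mireds.
T_out = 10⁶/217.25 = 4602.9 K → 4600 K.

4600 K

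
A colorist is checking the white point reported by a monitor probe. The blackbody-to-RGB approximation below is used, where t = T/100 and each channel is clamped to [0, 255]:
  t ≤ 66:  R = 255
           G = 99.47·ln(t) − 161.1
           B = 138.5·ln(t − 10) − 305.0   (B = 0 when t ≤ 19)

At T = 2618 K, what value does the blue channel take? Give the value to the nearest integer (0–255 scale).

t = 2618/100 = 26.18; the t ≤ 66 branch applies.
B = 138.5·ln(26.18 − 10) − 305.0 = 138.5·ln 16.18 − 305.0 = 138.5·2.7838 − 305.0 = 80.553.
Rounded: 81.

81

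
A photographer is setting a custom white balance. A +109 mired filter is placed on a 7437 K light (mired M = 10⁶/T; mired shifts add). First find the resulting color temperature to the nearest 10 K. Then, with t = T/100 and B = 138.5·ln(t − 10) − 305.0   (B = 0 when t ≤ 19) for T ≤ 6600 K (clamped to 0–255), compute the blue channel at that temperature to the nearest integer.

171

M_in = 10⁶/7437 = 134.46; M_out = 134.46 + (+109) = 243.46.
T_out = 10⁶/243.46 = 4107.4 K → 4110 K; t = 41.1.
B = 138.5·ln(41.1 − 10) − 305.0 = 138.5·ln 31.1 − 305.0 = 138.5·3.4372 − 305.0 = 171.053.
Rounded: 171.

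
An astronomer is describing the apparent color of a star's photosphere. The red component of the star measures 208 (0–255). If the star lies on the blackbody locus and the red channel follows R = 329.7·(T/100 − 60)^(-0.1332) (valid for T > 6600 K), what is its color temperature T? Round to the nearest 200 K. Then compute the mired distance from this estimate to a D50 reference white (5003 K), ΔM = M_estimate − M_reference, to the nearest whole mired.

(t − 60)^(-0.1332) = 208/329.7 = 0.63088.
t − 60 = 0.63088^(1/-0.1332) = 0.63088^(-7.508) = 31.763, so t = 91.763.
T = 100·t = 9176 K → 9200 K to the nearest 200 K.
M_estimate = 10⁶/9200 = 108.70; M_reference = 10⁶/5003 = 199.88.
ΔM = 108.70 − 199.88 = -91.18 → -91 mireds.

-91 mireds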